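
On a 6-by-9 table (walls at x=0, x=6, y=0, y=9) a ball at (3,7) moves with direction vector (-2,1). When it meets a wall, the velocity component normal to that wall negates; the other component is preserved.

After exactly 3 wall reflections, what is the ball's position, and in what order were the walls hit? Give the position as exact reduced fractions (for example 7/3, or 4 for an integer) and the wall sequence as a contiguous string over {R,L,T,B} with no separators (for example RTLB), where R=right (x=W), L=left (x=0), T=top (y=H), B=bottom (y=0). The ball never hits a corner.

Final position: (6,13/2)
Wall sequence: LTR

1. t=3/2 → L at (0,17/2); v=(2,1)
2. t=1/2 → T at (1,9); v=(2,-1)
3. t=5/2 → R at (6,13/2); v=(-2,-1)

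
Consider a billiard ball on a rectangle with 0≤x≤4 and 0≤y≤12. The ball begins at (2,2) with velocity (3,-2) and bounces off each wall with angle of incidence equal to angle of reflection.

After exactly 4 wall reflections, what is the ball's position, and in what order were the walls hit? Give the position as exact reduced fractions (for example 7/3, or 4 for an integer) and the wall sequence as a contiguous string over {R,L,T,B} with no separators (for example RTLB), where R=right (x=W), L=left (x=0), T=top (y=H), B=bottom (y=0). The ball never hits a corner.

Final position: (4,14/3)
Wall sequence: RBLR

1. t=2/3 → R at (4,2/3); v=(-3,-2)
2. t=1/3 → B at (3,0); v=(-3,2)
3. t=1 → L at (0,2); v=(3,2)
4. t=4/3 → R at (4,14/3); v=(-3,2)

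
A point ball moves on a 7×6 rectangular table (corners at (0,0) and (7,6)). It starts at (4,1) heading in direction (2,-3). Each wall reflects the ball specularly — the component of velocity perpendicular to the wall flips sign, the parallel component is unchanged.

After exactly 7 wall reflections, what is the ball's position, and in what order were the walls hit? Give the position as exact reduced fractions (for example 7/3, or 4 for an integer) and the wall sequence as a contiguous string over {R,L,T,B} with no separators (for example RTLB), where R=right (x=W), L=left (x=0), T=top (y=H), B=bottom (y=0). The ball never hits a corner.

Final position: (20/3,0)
Wall sequence: BRTBLTB

1. t=1/3 → B at (14/3,0); v=(2,3)
2. t=7/6 → R at (7,7/2); v=(-2,3)
3. t=5/6 → T at (16/3,6); v=(-2,-3)
4. t=2 → B at (4/3,0); v=(-2,3)
5. t=2/3 → L at (0,2); v=(2,3)
6. t=4/3 → T at (8/3,6); v=(2,-3)
7. t=2 → B at (20/3,0); v=(2,3)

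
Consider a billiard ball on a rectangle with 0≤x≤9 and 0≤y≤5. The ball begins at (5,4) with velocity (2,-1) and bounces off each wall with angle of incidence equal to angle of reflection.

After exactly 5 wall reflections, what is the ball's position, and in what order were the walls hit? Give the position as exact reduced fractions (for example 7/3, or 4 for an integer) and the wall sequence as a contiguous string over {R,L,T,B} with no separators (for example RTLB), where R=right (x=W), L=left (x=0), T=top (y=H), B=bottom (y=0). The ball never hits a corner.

1. t=2 → R at (9,2); v=(-2,-1)
2. t=2 → B at (5,0); v=(-2,1)
3. t=5/2 → L at (0,5/2); v=(2,1)
4. t=5/2 → T at (5,5); v=(2,-1)
5. t=2 → R at (9,3); v=(-2,-1)

Final position: (9,3)
Wall sequence: RBLTR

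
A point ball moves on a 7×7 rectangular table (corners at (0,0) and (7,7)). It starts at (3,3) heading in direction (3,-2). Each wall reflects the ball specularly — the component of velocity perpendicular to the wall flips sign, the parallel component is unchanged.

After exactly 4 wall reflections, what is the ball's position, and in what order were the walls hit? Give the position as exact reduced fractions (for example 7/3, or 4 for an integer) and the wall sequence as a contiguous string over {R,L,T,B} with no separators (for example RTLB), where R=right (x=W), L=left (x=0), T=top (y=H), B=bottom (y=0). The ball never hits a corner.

1. t=4/3 → R at (7,1/3); v=(-3,-2)
2. t=1/6 → B at (13/2,0); v=(-3,2)
3. t=13/6 → L at (0,13/3); v=(3,2)
4. t=4/3 → T at (4,7); v=(3,-2)

Final position: (4,7)
Wall sequence: RBLT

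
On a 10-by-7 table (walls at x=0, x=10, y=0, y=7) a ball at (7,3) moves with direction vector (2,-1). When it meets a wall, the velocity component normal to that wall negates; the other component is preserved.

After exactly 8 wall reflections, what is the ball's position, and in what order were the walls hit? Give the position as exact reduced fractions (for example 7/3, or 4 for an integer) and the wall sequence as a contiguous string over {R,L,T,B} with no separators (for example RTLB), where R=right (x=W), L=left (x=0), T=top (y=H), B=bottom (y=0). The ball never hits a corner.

Final position: (10,9/2)
Wall sequence: RBLTRLBR

1. t=3/2 → R at (10,3/2); v=(-2,-1)
2. t=3/2 → B at (7,0); v=(-2,1)
3. t=7/2 → L at (0,7/2); v=(2,1)
4. t=7/2 → T at (7,7); v=(2,-1)
5. t=3/2 → R at (10,11/2); v=(-2,-1)
6. t=5 → L at (0,1/2); v=(2,-1)
7. t=1/2 → B at (1,0); v=(2,1)
8. t=9/2 → R at (10,9/2); v=(-2,1)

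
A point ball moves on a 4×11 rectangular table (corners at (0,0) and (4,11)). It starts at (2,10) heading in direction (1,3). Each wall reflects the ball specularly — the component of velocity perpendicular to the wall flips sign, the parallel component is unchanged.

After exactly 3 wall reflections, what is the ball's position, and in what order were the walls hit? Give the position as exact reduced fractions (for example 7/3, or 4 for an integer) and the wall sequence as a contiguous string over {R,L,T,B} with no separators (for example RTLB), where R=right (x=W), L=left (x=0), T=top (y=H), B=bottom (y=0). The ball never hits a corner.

Final position: (2,0)
Wall sequence: TRB

1. t=1/3 → T at (7/3,11); v=(1,-3)
2. t=5/3 → R at (4,6); v=(-1,-3)
3. t=2 → B at (2,0); v=(-1,3)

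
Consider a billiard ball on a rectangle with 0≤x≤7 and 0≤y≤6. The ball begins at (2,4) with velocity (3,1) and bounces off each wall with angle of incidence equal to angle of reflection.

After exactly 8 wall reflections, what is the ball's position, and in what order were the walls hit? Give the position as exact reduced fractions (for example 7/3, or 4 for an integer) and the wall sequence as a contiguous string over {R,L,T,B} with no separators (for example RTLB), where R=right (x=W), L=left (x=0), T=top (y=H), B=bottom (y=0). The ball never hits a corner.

Final position: (0,16/3)
Wall sequence: RTLRBLRL

1. t=5/3 → R at (7,17/3); v=(-3,1)
2. t=1/3 → T at (6,6); v=(-3,-1)
3. t=2 → L at (0,4); v=(3,-1)
4. t=7/3 → R at (7,5/3); v=(-3,-1)
5. t=5/3 → B at (2,0); v=(-3,1)
6. t=2/3 → L at (0,2/3); v=(3,1)
7. t=7/3 → R at (7,3); v=(-3,1)
8. t=7/3 → L at (0,16/3); v=(3,1)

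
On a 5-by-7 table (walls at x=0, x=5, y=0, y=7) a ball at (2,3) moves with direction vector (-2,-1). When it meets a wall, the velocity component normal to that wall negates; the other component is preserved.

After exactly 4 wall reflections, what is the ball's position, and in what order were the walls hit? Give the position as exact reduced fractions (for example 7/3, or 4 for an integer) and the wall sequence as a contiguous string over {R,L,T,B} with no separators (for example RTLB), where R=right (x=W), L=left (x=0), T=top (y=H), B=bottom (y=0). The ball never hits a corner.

Final position: (0,3)
Wall sequence: LBRL

1. t=1 → L at (0,2); v=(2,-1)
2. t=2 → B at (4,0); v=(2,1)
3. t=1/2 → R at (5,1/2); v=(-2,1)
4. t=5/2 → L at (0,3); v=(2,1)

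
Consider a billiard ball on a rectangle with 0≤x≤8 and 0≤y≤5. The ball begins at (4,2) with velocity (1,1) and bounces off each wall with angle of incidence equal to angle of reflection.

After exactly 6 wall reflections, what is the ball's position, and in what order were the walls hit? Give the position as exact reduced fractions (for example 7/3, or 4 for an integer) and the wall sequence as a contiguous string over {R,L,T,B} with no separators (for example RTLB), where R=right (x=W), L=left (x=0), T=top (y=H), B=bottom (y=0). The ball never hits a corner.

1. t=3 → T at (7,5); v=(1,-1)
2. t=1 → R at (8,4); v=(-1,-1)
3. t=4 → B at (4,0); v=(-1,1)
4. t=4 → L at (0,4); v=(1,1)
5. t=1 → T at (1,5); v=(1,-1)
6. t=5 → B at (6,0); v=(1,1)

Final position: (6,0)
Wall sequence: TRBLTB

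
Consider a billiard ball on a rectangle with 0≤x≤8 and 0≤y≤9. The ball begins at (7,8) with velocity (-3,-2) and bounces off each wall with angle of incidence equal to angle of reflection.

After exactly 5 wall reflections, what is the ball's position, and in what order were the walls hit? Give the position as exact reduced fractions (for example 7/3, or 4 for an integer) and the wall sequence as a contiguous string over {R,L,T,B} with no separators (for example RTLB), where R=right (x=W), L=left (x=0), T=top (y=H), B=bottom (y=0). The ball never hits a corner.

1. t=7/3 → L at (0,10/3); v=(3,-2)
2. t=5/3 → B at (5,0); v=(3,2)
3. t=1 → R at (8,2); v=(-3,2)
4. t=8/3 → L at (0,22/3); v=(3,2)
5. t=5/6 → T at (5/2,9); v=(3,-2)

Final position: (5/2,9)
Wall sequence: LBRLT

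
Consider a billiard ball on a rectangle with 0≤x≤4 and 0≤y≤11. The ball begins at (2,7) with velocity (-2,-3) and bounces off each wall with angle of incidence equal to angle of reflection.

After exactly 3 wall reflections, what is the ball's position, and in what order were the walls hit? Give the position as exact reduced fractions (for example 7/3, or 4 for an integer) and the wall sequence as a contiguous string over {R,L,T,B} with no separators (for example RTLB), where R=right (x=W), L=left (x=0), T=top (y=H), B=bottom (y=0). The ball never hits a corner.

1. t=1 → L at (0,4); v=(2,-3)
2. t=4/3 → B at (8/3,0); v=(2,3)
3. t=2/3 → R at (4,2); v=(-2,3)

Final position: (4,2)
Wall sequence: LBR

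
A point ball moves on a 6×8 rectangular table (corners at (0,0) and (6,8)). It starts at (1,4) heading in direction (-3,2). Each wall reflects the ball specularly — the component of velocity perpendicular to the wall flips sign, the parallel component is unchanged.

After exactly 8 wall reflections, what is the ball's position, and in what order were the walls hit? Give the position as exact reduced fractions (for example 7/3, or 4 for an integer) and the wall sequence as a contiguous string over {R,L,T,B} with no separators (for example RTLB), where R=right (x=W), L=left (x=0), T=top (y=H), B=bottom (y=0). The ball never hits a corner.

1. t=1/3 → L at (0,14/3); v=(3,2)
2. t=5/3 → T at (5,8); v=(3,-2)
3. t=1/3 → R at (6,22/3); v=(-3,-2)
4. t=2 → L at (0,10/3); v=(3,-2)
5. t=5/3 → B at (5,0); v=(3,2)
6. t=1/3 → R at (6,2/3); v=(-3,2)
7. t=2 → L at (0,14/3); v=(3,2)
8. t=5/3 → T at (5,8); v=(3,-2)

Final position: (5,8)
Wall sequence: LTRLBRLT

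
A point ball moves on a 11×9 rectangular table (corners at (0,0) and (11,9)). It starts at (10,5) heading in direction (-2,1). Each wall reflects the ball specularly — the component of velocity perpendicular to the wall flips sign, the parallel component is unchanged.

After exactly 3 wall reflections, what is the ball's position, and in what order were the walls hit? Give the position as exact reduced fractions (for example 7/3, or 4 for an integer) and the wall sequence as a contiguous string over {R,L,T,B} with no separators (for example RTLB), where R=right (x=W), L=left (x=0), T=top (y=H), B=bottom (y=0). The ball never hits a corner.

1. t=4 → T at (2,9); v=(-2,-1)
2. t=1 → L at (0,8); v=(2,-1)
3. t=11/2 → R at (11,5/2); v=(-2,-1)

Final position: (11,5/2)
Wall sequence: TLR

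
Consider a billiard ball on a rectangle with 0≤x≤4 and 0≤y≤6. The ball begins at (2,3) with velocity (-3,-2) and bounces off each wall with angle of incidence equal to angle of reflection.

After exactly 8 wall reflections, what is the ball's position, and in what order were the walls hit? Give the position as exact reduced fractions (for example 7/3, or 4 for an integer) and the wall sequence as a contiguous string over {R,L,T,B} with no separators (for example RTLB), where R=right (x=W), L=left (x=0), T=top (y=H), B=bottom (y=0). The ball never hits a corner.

1. t=2/3 → L at (0,5/3); v=(3,-2)
2. t=5/6 → B at (5/2,0); v=(3,2)
3. t=1/2 → R at (4,1); v=(-3,2)
4. t=4/3 → L at (0,11/3); v=(3,2)
5. t=7/6 → T at (7/2,6); v=(3,-2)
6. t=1/6 → R at (4,17/3); v=(-3,-2)
7. t=4/3 → L at (0,3); v=(3,-2)
8. t=4/3 → R at (4,1/3); v=(-3,-2)

Final position: (4,1/3)
Wall sequence: LBRLTRLR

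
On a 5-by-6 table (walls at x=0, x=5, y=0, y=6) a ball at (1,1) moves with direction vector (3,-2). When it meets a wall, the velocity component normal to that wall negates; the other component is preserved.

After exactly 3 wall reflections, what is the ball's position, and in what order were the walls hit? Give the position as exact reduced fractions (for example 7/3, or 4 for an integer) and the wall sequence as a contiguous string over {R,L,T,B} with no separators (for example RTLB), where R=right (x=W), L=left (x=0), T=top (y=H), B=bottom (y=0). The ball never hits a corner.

Final position: (0,5)
Wall sequence: BRL

1. t=1/2 → B at (5/2,0); v=(3,2)
2. t=5/6 → R at (5,5/3); v=(-3,2)
3. t=5/3 → L at (0,5); v=(3,2)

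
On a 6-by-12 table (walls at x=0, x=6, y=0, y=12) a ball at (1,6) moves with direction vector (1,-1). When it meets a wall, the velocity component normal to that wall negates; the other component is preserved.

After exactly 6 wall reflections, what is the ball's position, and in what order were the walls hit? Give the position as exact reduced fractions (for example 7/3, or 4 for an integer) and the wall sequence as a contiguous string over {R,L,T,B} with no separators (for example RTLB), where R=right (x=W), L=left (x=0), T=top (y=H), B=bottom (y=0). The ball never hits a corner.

Final position: (0,7)
Wall sequence: RBLRTL

1. t=5 → R at (6,1); v=(-1,-1)
2. t=1 → B at (5,0); v=(-1,1)
3. t=5 → L at (0,5); v=(1,1)
4. t=6 → R at (6,11); v=(-1,1)
5. t=1 → T at (5,12); v=(-1,-1)
6. t=5 → L at (0,7); v=(1,-1)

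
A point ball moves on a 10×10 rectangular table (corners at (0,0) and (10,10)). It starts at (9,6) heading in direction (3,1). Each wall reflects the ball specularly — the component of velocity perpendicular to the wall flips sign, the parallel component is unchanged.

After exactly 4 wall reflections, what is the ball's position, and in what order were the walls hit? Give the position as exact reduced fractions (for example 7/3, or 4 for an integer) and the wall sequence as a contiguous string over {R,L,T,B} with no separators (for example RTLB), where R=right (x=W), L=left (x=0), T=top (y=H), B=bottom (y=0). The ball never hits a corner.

Final position: (10,7)
Wall sequence: RLTR

1. t=1/3 → R at (10,19/3); v=(-3,1)
2. t=10/3 → L at (0,29/3); v=(3,1)
3. t=1/3 → T at (1,10); v=(3,-1)
4. t=3 → R at (10,7); v=(-3,-1)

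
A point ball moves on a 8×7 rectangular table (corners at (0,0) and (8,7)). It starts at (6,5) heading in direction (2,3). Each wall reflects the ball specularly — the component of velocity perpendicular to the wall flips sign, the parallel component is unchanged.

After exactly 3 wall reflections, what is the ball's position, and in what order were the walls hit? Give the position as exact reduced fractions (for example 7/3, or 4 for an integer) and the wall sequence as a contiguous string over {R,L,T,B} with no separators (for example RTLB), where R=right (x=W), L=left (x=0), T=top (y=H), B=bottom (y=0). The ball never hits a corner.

Final position: (4,0)
Wall sequence: TRB

1. t=2/3 → T at (22/3,7); v=(2,-3)
2. t=1/3 → R at (8,6); v=(-2,-3)
3. t=2 → B at (4,0); v=(-2,3)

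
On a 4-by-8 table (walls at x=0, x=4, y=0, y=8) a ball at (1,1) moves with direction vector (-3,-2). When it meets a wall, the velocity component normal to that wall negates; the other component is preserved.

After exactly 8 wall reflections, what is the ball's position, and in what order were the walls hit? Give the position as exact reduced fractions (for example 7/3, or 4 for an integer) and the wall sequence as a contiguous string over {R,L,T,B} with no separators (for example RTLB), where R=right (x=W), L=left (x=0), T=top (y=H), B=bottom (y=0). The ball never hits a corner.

Final position: (4,3)
Wall sequence: LBRLRTLR

1. t=1/3 → L at (0,1/3); v=(3,-2)
2. t=1/6 → B at (1/2,0); v=(3,2)
3. t=7/6 → R at (4,7/3); v=(-3,2)
4. t=4/3 → L at (0,5); v=(3,2)
5. t=4/3 → R at (4,23/3); v=(-3,2)
6. t=1/6 → T at (7/2,8); v=(-3,-2)
7. t=7/6 → L at (0,17/3); v=(3,-2)
8. t=4/3 → R at (4,3); v=(-3,-2)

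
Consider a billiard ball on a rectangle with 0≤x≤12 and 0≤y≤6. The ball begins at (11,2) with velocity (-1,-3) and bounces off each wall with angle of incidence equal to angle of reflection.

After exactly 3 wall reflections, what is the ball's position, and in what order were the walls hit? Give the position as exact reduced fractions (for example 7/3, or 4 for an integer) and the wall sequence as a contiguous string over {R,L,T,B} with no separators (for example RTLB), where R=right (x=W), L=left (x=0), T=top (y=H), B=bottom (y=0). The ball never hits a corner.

1. t=2/3 → B at (31/3,0); v=(-1,3)
2. t=2 → T at (25/3,6); v=(-1,-3)
3. t=2 → B at (19/3,0); v=(-1,3)

Final position: (19/3,0)
Wall sequence: BTB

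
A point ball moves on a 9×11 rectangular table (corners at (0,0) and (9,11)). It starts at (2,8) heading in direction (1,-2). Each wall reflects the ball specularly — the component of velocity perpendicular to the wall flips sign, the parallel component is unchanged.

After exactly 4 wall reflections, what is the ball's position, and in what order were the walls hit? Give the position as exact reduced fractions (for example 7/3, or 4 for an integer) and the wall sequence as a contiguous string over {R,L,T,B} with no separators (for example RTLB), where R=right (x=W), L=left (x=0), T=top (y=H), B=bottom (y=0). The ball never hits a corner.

1. t=4 → B at (6,0); v=(1,2)
2. t=3 → R at (9,6); v=(-1,2)
3. t=5/2 → T at (13/2,11); v=(-1,-2)
4. t=11/2 → B at (1,0); v=(-1,2)

Final position: (1,0)
Wall sequence: BRTB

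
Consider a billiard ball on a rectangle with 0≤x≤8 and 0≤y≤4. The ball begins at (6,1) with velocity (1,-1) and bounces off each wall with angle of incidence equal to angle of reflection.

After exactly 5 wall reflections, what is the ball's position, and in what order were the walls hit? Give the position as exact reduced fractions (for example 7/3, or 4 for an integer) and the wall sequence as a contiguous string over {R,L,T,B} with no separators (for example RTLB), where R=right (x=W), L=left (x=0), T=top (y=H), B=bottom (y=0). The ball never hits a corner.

Final position: (0,1)
Wall sequence: BRTBL

1. t=1 → B at (7,0); v=(1,1)
2. t=1 → R at (8,1); v=(-1,1)
3. t=3 → T at (5,4); v=(-1,-1)
4. t=4 → B at (1,0); v=(-1,1)
5. t=1 → L at (0,1); v=(1,1)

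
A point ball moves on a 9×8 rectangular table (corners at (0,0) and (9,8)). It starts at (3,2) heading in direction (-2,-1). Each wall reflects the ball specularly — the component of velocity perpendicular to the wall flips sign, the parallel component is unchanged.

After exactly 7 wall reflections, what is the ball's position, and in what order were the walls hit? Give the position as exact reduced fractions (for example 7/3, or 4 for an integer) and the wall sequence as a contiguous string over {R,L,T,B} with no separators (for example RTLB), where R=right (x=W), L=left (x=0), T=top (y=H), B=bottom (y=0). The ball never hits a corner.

1. t=3/2 → L at (0,1/2); v=(2,-1)
2. t=1/2 → B at (1,0); v=(2,1)
3. t=4 → R at (9,4); v=(-2,1)
4. t=4 → T at (1,8); v=(-2,-1)
5. t=1/2 → L at (0,15/2); v=(2,-1)
6. t=9/2 → R at (9,3); v=(-2,-1)
7. t=3 → B at (3,0); v=(-2,1)

Final position: (3,0)
Wall sequence: LBRTLRB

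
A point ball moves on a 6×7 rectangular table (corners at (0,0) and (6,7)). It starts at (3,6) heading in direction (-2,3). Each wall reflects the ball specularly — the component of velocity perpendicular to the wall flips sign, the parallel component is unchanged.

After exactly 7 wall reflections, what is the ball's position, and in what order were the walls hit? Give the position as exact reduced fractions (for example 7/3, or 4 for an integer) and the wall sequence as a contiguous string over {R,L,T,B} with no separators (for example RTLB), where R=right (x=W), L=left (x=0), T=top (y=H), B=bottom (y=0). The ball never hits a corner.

Final position: (0,1/2)
Wall sequence: TLBRTBL

1. t=1/3 → T at (7/3,7); v=(-2,-3)
2. t=7/6 → L at (0,7/2); v=(2,-3)
3. t=7/6 → B at (7/3,0); v=(2,3)
4. t=11/6 → R at (6,11/2); v=(-2,3)
5. t=1/2 → T at (5,7); v=(-2,-3)
6. t=7/3 → B at (1/3,0); v=(-2,3)
7. t=1/6 → L at (0,1/2); v=(2,3)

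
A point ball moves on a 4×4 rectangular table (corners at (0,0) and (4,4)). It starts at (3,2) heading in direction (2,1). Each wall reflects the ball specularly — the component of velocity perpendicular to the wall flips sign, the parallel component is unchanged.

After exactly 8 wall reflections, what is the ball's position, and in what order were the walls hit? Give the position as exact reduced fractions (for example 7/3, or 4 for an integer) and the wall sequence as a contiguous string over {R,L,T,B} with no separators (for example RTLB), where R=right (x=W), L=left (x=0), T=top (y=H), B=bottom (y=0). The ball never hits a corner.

Final position: (1,4)
Wall sequence: RTLRBLRT

1. t=1/2 → R at (4,5/2); v=(-2,1)
2. t=3/2 → T at (1,4); v=(-2,-1)
3. t=1/2 → L at (0,7/2); v=(2,-1)
4. t=2 → R at (4,3/2); v=(-2,-1)
5. t=3/2 → B at (1,0); v=(-2,1)
6. t=1/2 → L at (0,1/2); v=(2,1)
7. t=2 → R at (4,5/2); v=(-2,1)
8. t=3/2 → T at (1,4); v=(-2,-1)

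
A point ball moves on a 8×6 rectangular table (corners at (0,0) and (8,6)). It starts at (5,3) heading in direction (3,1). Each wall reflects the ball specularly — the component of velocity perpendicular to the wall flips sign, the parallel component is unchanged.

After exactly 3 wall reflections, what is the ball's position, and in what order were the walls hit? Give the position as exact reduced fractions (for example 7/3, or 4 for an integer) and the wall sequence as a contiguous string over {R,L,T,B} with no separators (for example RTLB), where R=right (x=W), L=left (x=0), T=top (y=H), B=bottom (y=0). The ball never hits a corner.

Final position: (0,16/3)
Wall sequence: RTL

1. t=1 → R at (8,4); v=(-3,1)
2. t=2 → T at (2,6); v=(-3,-1)
3. t=2/3 → L at (0,16/3); v=(3,-1)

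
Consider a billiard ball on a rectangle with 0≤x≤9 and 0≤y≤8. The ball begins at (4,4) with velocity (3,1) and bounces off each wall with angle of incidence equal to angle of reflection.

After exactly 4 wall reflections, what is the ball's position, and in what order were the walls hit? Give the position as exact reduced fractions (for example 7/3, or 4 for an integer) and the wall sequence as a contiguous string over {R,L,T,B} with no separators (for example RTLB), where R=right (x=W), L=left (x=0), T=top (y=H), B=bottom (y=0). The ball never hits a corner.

1. t=5/3 → R at (9,17/3); v=(-3,1)
2. t=7/3 → T at (2,8); v=(-3,-1)
3. t=2/3 → L at (0,22/3); v=(3,-1)
4. t=3 → R at (9,13/3); v=(-3,-1)

Final position: (9,13/3)
Wall sequence: RTLR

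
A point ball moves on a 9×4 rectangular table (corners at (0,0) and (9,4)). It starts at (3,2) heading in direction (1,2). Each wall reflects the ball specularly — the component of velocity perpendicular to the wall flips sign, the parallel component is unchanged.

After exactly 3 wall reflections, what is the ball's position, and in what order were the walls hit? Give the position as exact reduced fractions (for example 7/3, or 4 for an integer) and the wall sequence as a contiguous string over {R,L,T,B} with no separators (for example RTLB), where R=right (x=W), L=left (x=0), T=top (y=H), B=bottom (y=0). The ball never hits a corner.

1. t=1 → T at (4,4); v=(1,-2)
2. t=2 → B at (6,0); v=(1,2)
3. t=2 → T at (8,4); v=(1,-2)

Final position: (8,4)
Wall sequence: TBT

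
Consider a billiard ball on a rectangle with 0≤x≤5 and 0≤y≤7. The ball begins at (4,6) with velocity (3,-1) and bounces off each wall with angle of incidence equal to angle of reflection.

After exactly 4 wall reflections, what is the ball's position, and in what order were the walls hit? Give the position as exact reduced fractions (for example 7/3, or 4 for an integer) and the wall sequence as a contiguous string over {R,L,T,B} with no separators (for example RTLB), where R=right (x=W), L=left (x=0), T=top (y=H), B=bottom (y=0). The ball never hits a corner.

Final position: (0,2/3)
Wall sequence: RLRL

1. t=1/3 → R at (5,17/3); v=(-3,-1)
2. t=5/3 → L at (0,4); v=(3,-1)
3. t=5/3 → R at (5,7/3); v=(-3,-1)
4. t=5/3 → L at (0,2/3); v=(3,-1)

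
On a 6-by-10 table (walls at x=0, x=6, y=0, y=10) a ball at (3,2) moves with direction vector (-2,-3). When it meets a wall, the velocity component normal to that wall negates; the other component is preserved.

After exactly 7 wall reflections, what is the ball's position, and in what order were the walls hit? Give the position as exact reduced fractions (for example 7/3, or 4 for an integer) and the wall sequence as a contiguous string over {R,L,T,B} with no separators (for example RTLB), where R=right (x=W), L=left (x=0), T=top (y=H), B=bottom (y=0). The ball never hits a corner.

1. t=2/3 → B at (5/3,0); v=(-2,3)
2. t=5/6 → L at (0,5/2); v=(2,3)
3. t=5/2 → T at (5,10); v=(2,-3)
4. t=1/2 → R at (6,17/2); v=(-2,-3)
5. t=17/6 → B at (1/3,0); v=(-2,3)
6. t=1/6 → L at (0,1/2); v=(2,3)
7. t=3 → R at (6,19/2); v=(-2,3)

Final position: (6,19/2)
Wall sequence: BLTRBLR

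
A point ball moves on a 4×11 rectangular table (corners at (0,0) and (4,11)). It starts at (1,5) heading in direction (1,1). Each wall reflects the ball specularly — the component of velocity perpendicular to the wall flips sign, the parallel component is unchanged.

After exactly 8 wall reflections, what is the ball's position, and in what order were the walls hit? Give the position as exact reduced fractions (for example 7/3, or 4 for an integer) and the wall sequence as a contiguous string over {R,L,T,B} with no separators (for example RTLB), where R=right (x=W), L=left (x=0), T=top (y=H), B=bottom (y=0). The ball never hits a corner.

Final position: (0,6)
Wall sequence: RTLRLBRL

1. t=3 → R at (4,8); v=(-1,1)
2. t=3 → T at (1,11); v=(-1,-1)
3. t=1 → L at (0,10); v=(1,-1)
4. t=4 → R at (4,6); v=(-1,-1)
5. t=4 → L at (0,2); v=(1,-1)
6. t=2 → B at (2,0); v=(1,1)
7. t=2 → R at (4,2); v=(-1,1)
8. t=4 → L at (0,6); v=(1,1)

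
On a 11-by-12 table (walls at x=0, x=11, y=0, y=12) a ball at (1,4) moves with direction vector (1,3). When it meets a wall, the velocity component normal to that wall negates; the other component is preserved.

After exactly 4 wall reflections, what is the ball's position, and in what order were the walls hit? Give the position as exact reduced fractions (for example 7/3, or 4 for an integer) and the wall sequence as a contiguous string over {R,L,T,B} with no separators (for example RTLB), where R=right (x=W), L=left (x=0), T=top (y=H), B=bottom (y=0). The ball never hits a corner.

1. t=8/3 → T at (11/3,12); v=(1,-3)
2. t=4 → B at (23/3,0); v=(1,3)
3. t=10/3 → R at (11,10); v=(-1,3)
4. t=2/3 → T at (31/3,12); v=(-1,-3)

Final position: (31/3,12)
Wall sequence: TBRT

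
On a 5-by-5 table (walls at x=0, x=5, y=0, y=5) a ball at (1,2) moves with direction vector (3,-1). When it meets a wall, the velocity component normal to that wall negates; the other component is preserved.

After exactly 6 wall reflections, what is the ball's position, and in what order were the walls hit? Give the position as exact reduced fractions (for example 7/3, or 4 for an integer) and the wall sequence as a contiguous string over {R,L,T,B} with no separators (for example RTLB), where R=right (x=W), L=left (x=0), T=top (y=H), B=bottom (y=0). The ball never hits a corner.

1. t=4/3 → R at (5,2/3); v=(-3,-1)
2. t=2/3 → B at (3,0); v=(-3,1)
3. t=1 → L at (0,1); v=(3,1)
4. t=5/3 → R at (5,8/3); v=(-3,1)
5. t=5/3 → L at (0,13/3); v=(3,1)
6. t=2/3 → T at (2,5); v=(3,-1)

Final position: (2,5)
Wall sequence: RBLRLT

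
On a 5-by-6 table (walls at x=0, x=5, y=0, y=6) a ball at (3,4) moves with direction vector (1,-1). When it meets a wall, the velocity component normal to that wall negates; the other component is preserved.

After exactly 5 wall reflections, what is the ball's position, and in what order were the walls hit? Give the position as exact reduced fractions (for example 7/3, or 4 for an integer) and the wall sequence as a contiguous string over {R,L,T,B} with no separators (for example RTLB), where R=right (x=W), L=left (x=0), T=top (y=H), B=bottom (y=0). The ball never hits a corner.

1. t=2 → R at (5,2); v=(-1,-1)
2. t=2 → B at (3,0); v=(-1,1)
3. t=3 → L at (0,3); v=(1,1)
4. t=3 → T at (3,6); v=(1,-1)
5. t=2 → R at (5,4); v=(-1,-1)

Final position: (5,4)
Wall sequence: RBLTR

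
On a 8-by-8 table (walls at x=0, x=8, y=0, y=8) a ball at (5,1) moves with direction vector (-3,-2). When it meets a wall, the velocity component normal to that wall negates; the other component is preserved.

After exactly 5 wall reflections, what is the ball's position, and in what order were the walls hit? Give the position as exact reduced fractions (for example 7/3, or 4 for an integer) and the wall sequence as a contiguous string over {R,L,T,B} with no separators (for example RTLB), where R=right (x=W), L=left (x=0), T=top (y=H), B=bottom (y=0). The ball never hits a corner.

1. t=1/2 → B at (7/2,0); v=(-3,2)
2. t=7/6 → L at (0,7/3); v=(3,2)
3. t=8/3 → R at (8,23/3); v=(-3,2)
4. t=1/6 → T at (15/2,8); v=(-3,-2)
5. t=5/2 → L at (0,3); v=(3,-2)

Final position: (0,3)
Wall sequence: BLRTL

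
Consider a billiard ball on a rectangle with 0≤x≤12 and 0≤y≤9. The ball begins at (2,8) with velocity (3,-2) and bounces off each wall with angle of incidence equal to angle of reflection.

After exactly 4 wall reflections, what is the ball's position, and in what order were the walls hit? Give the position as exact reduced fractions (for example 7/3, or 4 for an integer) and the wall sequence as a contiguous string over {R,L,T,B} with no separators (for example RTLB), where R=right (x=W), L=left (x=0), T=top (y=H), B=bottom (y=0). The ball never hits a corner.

1. t=10/3 → R at (12,4/3); v=(-3,-2)
2. t=2/3 → B at (10,0); v=(-3,2)
3. t=10/3 → L at (0,20/3); v=(3,2)
4. t=7/6 → T at (7/2,9); v=(3,-2)

Final position: (7/2,9)
Wall sequence: RBLT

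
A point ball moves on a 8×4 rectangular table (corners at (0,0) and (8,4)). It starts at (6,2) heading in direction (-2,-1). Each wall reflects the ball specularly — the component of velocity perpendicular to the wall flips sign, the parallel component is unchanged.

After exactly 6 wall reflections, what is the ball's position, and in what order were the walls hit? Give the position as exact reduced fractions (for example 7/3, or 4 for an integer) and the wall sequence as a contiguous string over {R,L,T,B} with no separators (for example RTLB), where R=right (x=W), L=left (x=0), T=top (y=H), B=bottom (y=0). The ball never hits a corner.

1. t=2 → B at (2,0); v=(-2,1)
2. t=1 → L at (0,1); v=(2,1)
3. t=3 → T at (6,4); v=(2,-1)
4. t=1 → R at (8,3); v=(-2,-1)
5. t=3 → B at (2,0); v=(-2,1)
6. t=1 → L at (0,1); v=(2,1)

Final position: (0,1)
Wall sequence: BLTRBL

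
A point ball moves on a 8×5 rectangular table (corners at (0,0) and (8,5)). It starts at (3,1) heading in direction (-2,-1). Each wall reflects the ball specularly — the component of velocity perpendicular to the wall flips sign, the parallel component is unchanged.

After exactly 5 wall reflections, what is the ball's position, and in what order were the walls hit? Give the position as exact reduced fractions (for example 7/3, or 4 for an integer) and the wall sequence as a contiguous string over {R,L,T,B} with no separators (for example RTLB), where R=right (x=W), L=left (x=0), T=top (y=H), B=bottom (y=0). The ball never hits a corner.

1. t=1 → B at (1,0); v=(-2,1)
2. t=1/2 → L at (0,1/2); v=(2,1)
3. t=4 → R at (8,9/2); v=(-2,1)
4. t=1/2 → T at (7,5); v=(-2,-1)
5. t=7/2 → L at (0,3/2); v=(2,-1)

Final position: (0,3/2)
Wall sequence: BLRTL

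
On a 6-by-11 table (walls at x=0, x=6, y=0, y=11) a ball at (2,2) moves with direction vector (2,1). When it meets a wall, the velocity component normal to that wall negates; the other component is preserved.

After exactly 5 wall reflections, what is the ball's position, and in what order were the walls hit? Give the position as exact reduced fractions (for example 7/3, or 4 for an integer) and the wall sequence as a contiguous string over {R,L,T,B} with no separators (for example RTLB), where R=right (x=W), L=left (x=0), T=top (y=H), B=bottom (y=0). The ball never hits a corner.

Final position: (0,9)
Wall sequence: RLRTL

1. t=2 → R at (6,4); v=(-2,1)
2. t=3 → L at (0,7); v=(2,1)
3. t=3 → R at (6,10); v=(-2,1)
4. t=1 → T at (4,11); v=(-2,-1)
5. t=2 → L at (0,9); v=(2,-1)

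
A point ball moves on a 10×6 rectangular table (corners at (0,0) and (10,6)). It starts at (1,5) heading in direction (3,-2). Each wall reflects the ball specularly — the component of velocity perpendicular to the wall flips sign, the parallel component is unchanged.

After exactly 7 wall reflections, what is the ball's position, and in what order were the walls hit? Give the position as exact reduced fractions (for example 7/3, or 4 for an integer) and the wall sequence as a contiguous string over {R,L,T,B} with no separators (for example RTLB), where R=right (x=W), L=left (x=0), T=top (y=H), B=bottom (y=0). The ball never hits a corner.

Final position: (9/2,6)
Wall sequence: BRTLBRT

1. t=5/2 → B at (17/2,0); v=(3,2)
2. t=1/2 → R at (10,1); v=(-3,2)
3. t=5/2 → T at (5/2,6); v=(-3,-2)
4. t=5/6 → L at (0,13/3); v=(3,-2)
5. t=13/6 → B at (13/2,0); v=(3,2)
6. t=7/6 → R at (10,7/3); v=(-3,2)
7. t=11/6 → T at (9/2,6); v=(-3,-2)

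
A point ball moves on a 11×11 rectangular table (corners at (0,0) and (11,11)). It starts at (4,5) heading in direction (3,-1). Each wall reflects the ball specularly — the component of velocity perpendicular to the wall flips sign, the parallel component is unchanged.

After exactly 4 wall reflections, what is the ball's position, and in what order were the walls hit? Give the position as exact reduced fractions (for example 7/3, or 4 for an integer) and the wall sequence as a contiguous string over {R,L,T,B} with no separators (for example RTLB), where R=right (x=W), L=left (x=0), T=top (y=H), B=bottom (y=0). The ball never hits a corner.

1. t=7/3 → R at (11,8/3); v=(-3,-1)
2. t=8/3 → B at (3,0); v=(-3,1)
3. t=1 → L at (0,1); v=(3,1)
4. t=11/3 → R at (11,14/3); v=(-3,1)

Final position: (11,14/3)
Wall sequence: RBLR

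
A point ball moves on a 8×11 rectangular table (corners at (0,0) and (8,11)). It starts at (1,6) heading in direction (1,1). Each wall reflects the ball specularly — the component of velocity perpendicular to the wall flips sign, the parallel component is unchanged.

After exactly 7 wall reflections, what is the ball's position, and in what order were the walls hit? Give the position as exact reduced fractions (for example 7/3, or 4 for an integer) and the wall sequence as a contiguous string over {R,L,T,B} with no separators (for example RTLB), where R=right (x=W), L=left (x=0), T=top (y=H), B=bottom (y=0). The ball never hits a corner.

1. t=5 → T at (6,11); v=(1,-1)
2. t=2 → R at (8,9); v=(-1,-1)
3. t=8 → L at (0,1); v=(1,-1)
4. t=1 → B at (1,0); v=(1,1)
5. t=7 → R at (8,7); v=(-1,1)
6. t=4 → T at (4,11); v=(-1,-1)
7. t=4 → L at (0,7); v=(1,-1)

Final position: (0,7)
Wall sequence: TRLBRTL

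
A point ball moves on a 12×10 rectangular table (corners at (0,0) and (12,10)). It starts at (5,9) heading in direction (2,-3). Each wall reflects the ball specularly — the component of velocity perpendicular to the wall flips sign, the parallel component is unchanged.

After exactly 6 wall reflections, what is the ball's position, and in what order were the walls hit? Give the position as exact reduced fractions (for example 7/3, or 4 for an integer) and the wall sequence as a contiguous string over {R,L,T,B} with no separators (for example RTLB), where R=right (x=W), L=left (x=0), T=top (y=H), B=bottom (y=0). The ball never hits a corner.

Final position: (7,10)
Wall sequence: BRTLBT

1. t=3 → B at (11,0); v=(2,3)
2. t=1/2 → R at (12,3/2); v=(-2,3)
3. t=17/6 → T at (19/3,10); v=(-2,-3)
4. t=19/6 → L at (0,1/2); v=(2,-3)
5. t=1/6 → B at (1/3,0); v=(2,3)
6. t=10/3 → T at (7,10); v=(2,-3)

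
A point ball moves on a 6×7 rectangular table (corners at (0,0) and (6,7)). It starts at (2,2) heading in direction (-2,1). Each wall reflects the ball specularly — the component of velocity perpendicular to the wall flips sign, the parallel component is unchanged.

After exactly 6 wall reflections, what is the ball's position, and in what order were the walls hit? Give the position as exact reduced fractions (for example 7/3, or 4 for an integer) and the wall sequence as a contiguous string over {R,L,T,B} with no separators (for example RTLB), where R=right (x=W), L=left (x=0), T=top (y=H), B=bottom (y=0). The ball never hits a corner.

1. t=1 → L at (0,3); v=(2,1)
2. t=3 → R at (6,6); v=(-2,1)
3. t=1 → T at (4,7); v=(-2,-1)
4. t=2 → L at (0,5); v=(2,-1)
5. t=3 → R at (6,2); v=(-2,-1)
6. t=2 → B at (2,0); v=(-2,1)

Final position: (2,0)
Wall sequence: LRTLRB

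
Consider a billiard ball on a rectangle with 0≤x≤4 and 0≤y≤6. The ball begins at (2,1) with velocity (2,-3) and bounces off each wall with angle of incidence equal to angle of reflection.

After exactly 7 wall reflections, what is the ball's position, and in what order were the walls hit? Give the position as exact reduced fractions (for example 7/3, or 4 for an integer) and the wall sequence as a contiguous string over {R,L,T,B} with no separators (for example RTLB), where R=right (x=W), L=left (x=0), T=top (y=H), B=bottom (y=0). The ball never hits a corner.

1. t=1/3 → B at (8/3,0); v=(2,3)
2. t=2/3 → R at (4,2); v=(-2,3)
3. t=4/3 → T at (4/3,6); v=(-2,-3)
4. t=2/3 → L at (0,4); v=(2,-3)
5. t=4/3 → B at (8/3,0); v=(2,3)
6. t=2/3 → R at (4,2); v=(-2,3)
7. t=4/3 → T at (4/3,6); v=(-2,-3)

Final position: (4/3,6)
Wall sequence: BRTLBRT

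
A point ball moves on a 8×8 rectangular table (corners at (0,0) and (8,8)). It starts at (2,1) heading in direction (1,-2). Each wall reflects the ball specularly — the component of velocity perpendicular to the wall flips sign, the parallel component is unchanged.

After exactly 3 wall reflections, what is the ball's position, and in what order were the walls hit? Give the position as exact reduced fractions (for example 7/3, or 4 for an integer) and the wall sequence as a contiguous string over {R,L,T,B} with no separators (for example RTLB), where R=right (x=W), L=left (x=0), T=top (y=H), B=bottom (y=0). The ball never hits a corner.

Final position: (8,5)
Wall sequence: BTR

1. t=1/2 → B at (5/2,0); v=(1,2)
2. t=4 → T at (13/2,8); v=(1,-2)
3. t=3/2 → R at (8,5); v=(-1,-2)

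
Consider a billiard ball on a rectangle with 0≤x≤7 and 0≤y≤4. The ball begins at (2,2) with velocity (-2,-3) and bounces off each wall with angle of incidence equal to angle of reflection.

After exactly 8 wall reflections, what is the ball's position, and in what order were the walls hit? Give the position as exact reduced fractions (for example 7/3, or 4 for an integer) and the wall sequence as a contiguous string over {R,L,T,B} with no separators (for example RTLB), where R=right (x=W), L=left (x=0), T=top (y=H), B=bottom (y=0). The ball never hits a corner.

Final position: (4/3,4)
Wall sequence: BLTBRTBT

1. t=2/3 → B at (2/3,0); v=(-2,3)
2. t=1/3 → L at (0,1); v=(2,3)
3. t=1 → T at (2,4); v=(2,-3)
4. t=4/3 → B at (14/3,0); v=(2,3)
5. t=7/6 → R at (7,7/2); v=(-2,3)
6. t=1/6 → T at (20/3,4); v=(-2,-3)
7. t=4/3 → B at (4,0); v=(-2,3)
8. t=4/3 → T at (4/3,4); v=(-2,-3)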